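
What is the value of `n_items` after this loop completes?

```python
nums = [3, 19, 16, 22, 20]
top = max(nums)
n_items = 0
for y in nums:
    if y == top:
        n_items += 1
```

Count of max value 22 in [3, 19, 16, 22, 20]
`n_items` takes the values: 0 → 1

Answer: 1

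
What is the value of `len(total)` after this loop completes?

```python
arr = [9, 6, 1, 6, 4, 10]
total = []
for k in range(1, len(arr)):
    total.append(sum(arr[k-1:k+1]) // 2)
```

Number of 2-element averages
`total` takes the values: [] → [7] → [7, 3] → [7, 3, 3] → [7, 3, 3, 5] → [7, 3, 3, 5, 7]
So `len(total)` = 5

Answer: 5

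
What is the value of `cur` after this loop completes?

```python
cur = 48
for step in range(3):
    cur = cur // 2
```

Halve 3 times: 48 // 2^3 = 6
`cur` takes the values: 48 → 24 → 12 → 6

Answer: 6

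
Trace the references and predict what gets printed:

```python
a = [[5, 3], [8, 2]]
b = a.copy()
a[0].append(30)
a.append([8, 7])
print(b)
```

Key concept: shallow copy with nested lists.
Step by step:
`a = [[5, 3], [8, 2]]` → a = [[5, 3], [8, 2]]
`b = a.copy()` → b = [[5, 3], [8, 2]]
`a[0].append(30)` → a = [[5, 3, 30], [8, 2]]; b = [[5, 3, 30], [8, 2]]
`a.append([8, 7])` → a = [[5, 3, 30], [8, 2], [8, 7]]
`print(b)` → prints [[5, 3, 30], [8, 2]]

Answer: [[5, 3, 30], [8, 2]]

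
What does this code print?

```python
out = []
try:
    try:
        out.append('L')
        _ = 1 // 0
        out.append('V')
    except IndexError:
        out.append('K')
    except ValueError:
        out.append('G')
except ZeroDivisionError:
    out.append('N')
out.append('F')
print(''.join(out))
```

Execution trace: 'L' (inner try body) → 'N' (outer except ZeroDivisionError) → 'F' (after the try/except). Output: LNF

Answer: LNF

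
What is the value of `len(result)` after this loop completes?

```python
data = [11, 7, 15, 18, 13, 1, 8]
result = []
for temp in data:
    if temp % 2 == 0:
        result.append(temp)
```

Count even numbers in [11, 7, 15, 18, 13, 1, 8]
`result` takes the values: [] → [18] → [18, 8]
So `len(result)` = 2

Answer: 2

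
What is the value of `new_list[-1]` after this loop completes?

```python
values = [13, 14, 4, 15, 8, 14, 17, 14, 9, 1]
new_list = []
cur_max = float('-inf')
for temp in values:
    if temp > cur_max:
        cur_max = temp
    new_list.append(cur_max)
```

Running max ends at 17
`new_list` takes the values: [] → [13] → [13, 14] → [13, 14, 14] → [13, 14, 14, 15] → [13, 14, 14, 15, 15] → [13, 14, 14, 15, 15, 15] → [13, 14, 14, 15, 15, 15, 17] → [13, 14, 14, 15, 15, 15, 17, 17] → [13, 14, 14, 15, 15, 15, 17, 17, 17] → [13, 14, 14, 15, 15, 15, 17, 17, 17, 17]
So `new_list[-1]` = 17

Answer: 17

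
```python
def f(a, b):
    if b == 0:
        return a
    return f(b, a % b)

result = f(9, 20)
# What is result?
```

f(9, 20) -> f(20, 9) -> f(9, 2) -> f(2, 1) -> f(1, 0) -> 1

Answer: 1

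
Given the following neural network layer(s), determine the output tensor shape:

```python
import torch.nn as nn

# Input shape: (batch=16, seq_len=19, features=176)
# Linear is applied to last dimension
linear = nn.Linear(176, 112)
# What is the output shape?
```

Input: (16, 19, 176) -> Output: (16, 19, 112)

Answer: (16, 19, 112)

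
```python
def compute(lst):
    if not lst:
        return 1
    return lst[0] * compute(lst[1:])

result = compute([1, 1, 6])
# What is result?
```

Product over [1, 1, 6] = 1 * 1 * 6 = 6

Answer: 6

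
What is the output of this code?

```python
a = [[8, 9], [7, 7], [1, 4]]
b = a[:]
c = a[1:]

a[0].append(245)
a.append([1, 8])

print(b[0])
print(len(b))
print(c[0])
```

Key concept: slice with nested mutation.
Step by step:
`a = [[8, 9], [7, 7], [1, 4]]` → a = [[8, 9], [7, 7], [1, 4]]
`b = a[:]` → b = [[8, 9], [7, 7], [1, 4]]
`c = a[1:]` → c = [[7, 7], [1, 4]]
`a[0].append(245)` → a = [[8, 9, 245], [7, 7], [1, 4]]; b = [[8, 9, 245], [7, 7], [1, 4]]
`a.append([1, 8])` → a = [[8, 9, 245], [7, 7], [1, 4], [1, 8]]
`print(b[0])` → prints [8, 9, 245]
`print(len(b))` → prints 3
`print(c[0])` → prints [7, 7]

Answer:
[8, 9, 245]
3
[7, 7]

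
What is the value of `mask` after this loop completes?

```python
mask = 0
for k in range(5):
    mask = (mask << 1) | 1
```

Build 5 consecutive 1-bits: 0b11111
`mask` takes the values: 0 → 1 → 3 → 7 → 15 → 31

Answer: 31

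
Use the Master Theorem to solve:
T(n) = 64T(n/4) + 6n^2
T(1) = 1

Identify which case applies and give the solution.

a=64, b=4, f(n)=6n^2. log_4(64) = 3. Since c=2 < 3, Case 1 applies: T(n) = Θ(n^log_b(a)) = O(n^3).

Answer: O(n^3) - Case 1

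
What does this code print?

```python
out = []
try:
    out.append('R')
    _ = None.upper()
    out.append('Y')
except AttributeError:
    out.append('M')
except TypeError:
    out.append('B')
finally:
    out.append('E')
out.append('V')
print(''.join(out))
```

Execution trace: 'R' (try body) → 'M' (except AttributeError) → 'E' (finally) → 'V' (after the try/except). Output: RMEV

Answer: RMEV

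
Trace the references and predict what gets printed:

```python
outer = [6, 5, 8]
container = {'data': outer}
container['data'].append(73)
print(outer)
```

Key concept: dict holds reference to list.
Step by step:
`outer = [6, 5, 8]` → outer = [6, 5, 8]
`container = {'data': outer}` → container = {'data': [6, 5, 8]}
`container['data'].append(73)` → outer = [6, 5, 8, 73]; container = {'data': [6, 5, 8, 73]}
`print(outer)` → prints [6, 5, 8, 73]

Answer: [6, 5, 8, 73]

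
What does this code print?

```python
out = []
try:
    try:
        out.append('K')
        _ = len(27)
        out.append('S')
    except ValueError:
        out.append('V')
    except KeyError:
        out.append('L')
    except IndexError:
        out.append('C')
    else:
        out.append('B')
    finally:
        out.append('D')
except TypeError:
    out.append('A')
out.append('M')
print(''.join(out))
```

Execution trace: 'K' (try body) → 'D' (finally) → 'A' (outer except TypeError) → 'M' (after the try/except). Output: KDAM

Answer: KDAM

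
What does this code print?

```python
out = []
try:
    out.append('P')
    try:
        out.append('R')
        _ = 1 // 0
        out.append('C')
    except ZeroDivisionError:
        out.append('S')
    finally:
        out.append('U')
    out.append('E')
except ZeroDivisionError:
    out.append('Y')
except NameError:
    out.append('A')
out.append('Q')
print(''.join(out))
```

Execution trace: 'P' (try body) → 'R' (inner try body) → 'S' (inner except ZeroDivisionError) → 'U' (inner finally) → 'E' (try body, no exception) → 'Q' (after the try/except). Output: PRSUEQ

Answer: PRSUEQ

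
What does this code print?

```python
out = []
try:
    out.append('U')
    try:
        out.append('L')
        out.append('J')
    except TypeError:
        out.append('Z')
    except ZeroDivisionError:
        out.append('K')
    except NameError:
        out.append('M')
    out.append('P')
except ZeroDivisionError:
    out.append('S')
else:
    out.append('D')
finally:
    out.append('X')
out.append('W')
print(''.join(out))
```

Execution trace: 'U' (try body) → 'L' (inner try body) → 'J' (inner try body, no exception) → 'P' (try body, no exception) → 'D' (else) → 'X' (finally) → 'W' (after the try/except). Output: ULJPDXW

Answer: ULJPDXW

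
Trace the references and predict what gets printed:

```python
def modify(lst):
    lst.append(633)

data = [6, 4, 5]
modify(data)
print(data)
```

Key concept: function modifies passed list.
Step by step:
`data = [6, 4, 5]` → data = [6, 4, 5]
`modify(data)` → data = [6, 4, 5, 633]
`print(data)` → prints [6, 4, 5, 633]

Answer: [6, 4, 5, 633]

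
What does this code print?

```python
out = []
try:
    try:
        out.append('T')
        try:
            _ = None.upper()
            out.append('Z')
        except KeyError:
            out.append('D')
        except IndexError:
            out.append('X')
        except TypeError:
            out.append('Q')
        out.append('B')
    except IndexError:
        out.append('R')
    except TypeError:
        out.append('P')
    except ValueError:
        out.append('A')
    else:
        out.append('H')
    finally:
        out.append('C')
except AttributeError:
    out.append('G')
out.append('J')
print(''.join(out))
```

Execution trace: 'T' (try body) → 'C' (finally) → 'G' (outer except AttributeError) → 'J' (after the try/except). Output: TCGJ

Answer: TCGJ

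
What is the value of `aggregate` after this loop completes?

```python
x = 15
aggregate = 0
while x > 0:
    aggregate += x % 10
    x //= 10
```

Sum digits of 15
`aggregate` takes the values: 0 → 5 → 6

Answer: 6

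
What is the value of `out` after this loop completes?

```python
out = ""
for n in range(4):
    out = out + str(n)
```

Concatenate digits 0 to 3
`out` takes the values: "" → "0" → "01" → "012" → "0123"

Answer: "0123"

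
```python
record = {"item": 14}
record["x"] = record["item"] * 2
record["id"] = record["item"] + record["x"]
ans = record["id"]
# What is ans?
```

Trace:
`record = {"item": 14}` → record = {'item': 14}
`record["x"] = record["item"] * 2` → record = {'item': 14, 'x': 28}
`record["id"] = record["item"] + record["x"]` → record = {'item': 14, 'x': 28, 'id': 42}
`ans = record["id"]` → ans = 42
So ans = 42

Answer: 42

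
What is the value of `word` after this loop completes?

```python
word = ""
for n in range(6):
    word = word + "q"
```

Repeat 'q' 6 times
`word` takes the values: "" → "q" → "qq" → "qqq" → "qqqq" → "qqqqq" → "qqqqqq"

Answer: "qqqqqq"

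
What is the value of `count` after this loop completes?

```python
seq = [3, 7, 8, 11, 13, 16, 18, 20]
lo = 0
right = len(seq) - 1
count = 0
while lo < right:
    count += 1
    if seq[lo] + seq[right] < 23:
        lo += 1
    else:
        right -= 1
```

Steps to find pair summing to 23
`count` takes the values: 0 → 1 → 2 → 3 → 4 → 5 → 6 → 7

Answer: 7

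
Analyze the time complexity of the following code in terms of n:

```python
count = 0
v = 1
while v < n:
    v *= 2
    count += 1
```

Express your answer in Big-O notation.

Each loop level contributes: log n. Multiplying the contributions gives O(log n).

Answer: O(log n)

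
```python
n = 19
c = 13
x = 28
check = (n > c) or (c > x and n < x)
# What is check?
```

Trace:
`n = 19` → n = 19
`c = 13` → c = 13
`x = 28` → x = 28
`check = (n > c) or (c > x and n < x)` → check = True
So check = True

Answer: True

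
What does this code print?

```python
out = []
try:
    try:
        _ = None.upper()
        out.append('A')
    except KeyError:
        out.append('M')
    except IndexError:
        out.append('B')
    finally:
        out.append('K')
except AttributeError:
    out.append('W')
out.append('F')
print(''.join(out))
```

Execution trace: 'K' (inner finally) → 'W' (outer except AttributeError) → 'F' (after the try/except). Output: KWF

Answer: KWF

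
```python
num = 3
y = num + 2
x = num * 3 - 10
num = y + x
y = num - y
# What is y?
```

Trace:
`num = 3` → num = 3
`y = num + 2` → y = 5
`x = num * 3 - 10` → x = -1
`num = y + x` → num = 4
`y = num - y` → y = -1
So y = -1

Answer: -1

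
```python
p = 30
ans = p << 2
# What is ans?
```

Trace:
`p = 30` → p = 30
`ans = p << 2` → ans = 120
So ans = 120

Answer: 120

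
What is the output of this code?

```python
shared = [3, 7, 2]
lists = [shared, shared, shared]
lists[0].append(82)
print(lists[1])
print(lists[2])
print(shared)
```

Key concept: list of same reference.
Step by step:
`shared = [3, 7, 2]` → shared = [3, 7, 2]
`lists = [shared, shared, shared]` → lists = [[3, 7, 2], [3, 7, 2], [3, 7, 2]]
`lists[0].append(82)` → shared = [3, 7, 2, 82]; lists = [[3, 7, 2, 82], [3, 7, 2, 82], [3, 7, 2, 82]]
`print(lists[1])` → prints [3, 7, 2, 82]
`print(lists[2])` → prints [3, 7, 2, 82]
`print(shared)` → prints [3, 7, 2, 82]

Answer:
[3, 7, 2, 82]
[3, 7, 2, 82]
[3, 7, 2, 82]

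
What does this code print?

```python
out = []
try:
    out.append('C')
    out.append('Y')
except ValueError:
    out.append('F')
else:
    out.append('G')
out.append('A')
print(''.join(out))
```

Execution trace: 'C' (try body) → 'Y' (try body, no exception) → 'G' (else) → 'A' (after the try/except). Output: CYGA

Answer: CYGA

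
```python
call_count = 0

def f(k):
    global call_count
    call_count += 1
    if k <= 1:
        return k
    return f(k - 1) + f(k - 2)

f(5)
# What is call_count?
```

Calls(k) = 1 + Calls(k-1) + Calls(k-2); Calls(0)=Calls(1)=1. For k=5 this gives 15.

Answer: 15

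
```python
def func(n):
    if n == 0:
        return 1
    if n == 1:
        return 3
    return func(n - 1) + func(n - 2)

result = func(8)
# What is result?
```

Build up from base cases: func(0)=1, func(1)=3, func(2)=4, func(3)=7, func(4)=11, func(5)=18, func(6)=29, ..., func(8)=76

Answer: 76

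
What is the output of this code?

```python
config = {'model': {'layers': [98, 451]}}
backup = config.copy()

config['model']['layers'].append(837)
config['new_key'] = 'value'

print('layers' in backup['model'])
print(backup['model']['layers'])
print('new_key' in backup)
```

Key concept: shallow copy gotcha with nested dict.
Step by step:
`config = {'model': {'layers': [98, 451]}}` → config = {'model': {'layers': [98, 451]}}
`backup = config.copy()` → backup = {'model': {'layers': [98, 451]}}
`config['model']['layers'].append(837)` → config = {'model': {'layers': [98, 451, 837]}}; backup = {'model': {'layers': [98, 451, 837]}}
`config['new_key'] = 'value'` → config = {'model': {'layers': [98, 451, 837]}, 'new_key': 'value'}
`print('layers' in backup['model'])` → prints True
`print(backup['model']['layers'])` → prints [98, 451, 837]
`print('new_key' in backup)` → prints False

Answer:
True
[98, 451, 837]
False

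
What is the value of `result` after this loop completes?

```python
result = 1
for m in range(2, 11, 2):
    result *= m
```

Product of even numbers 2 to 10
`result` takes the values: 1 → 2 → 8 → 48 → 384 → 3840

Answer: 3840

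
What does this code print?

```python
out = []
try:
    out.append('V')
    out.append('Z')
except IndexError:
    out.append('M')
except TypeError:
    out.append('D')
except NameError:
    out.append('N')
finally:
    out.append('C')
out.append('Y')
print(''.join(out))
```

Execution trace: 'V' (try body) → 'Z' (try body, no exception) → 'C' (finally) → 'Y' (after the try/except). Output: VZCY

Answer: VZCY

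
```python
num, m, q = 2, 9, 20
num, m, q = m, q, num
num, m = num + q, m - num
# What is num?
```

Trace:
`num, m, q = 2, 9, 20` → num = 2; m = 9; q = 20
`num, m, q = m, q, num` → num = 9; m = 20; q = 2
`num, m = num + q, m - num` → num = 11; m = 11
So num = 11

Answer: 11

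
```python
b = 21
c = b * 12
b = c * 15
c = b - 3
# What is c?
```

Trace:
`b = 21` → b = 21
`c = b * 12` → c = 252
`b = c * 15` → b = 3780
`c = b - 3` → c = 3777
So c = 3777

Answer: 3777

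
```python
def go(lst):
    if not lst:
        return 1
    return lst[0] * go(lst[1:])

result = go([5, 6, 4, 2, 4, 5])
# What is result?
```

Product over [5, 6, 4, 2, 4, 5] = 5 * 6 * 4 * 2 * 4 * 5 = 4800

Answer: 4800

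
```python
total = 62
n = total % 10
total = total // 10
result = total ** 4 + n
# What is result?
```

Trace:
`total = 62` → total = 62
`n = total % 10` → n = 2
`total = total // 10` → total = 6
`result = total ** 4 + n` → result = 1298
So result = 1298

Answer: 1298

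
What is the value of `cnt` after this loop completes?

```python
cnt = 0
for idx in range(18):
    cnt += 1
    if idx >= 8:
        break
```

Loop breaks when idx reaches 8, cnt is 9
`cnt` takes the values: 0 → 1 → 2 → 3 → 4 → 5 → 6 → 7 → 8 → 9

Answer: 9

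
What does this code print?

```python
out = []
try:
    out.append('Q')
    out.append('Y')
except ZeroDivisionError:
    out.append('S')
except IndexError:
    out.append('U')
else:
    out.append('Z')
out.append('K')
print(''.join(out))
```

Execution trace: 'Q' (try body) → 'Y' (try body, no exception) → 'Z' (else) → 'K' (after the try/except). Output: QYZK

Answer: QYZK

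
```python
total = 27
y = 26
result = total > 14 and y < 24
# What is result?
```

Trace:
`total = 27` → total = 27
`y = 26` → y = 26
`result = total > 14 and y < 24` → result = False
So result = False

Answer: False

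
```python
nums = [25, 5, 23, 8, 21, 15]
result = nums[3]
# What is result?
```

Trace:
`nums = [25, 5, 23, 8, 21, 15]` → nums = [25, 5, 23, 8, 21, 15]
`result = nums[3]` → result = 8
So result = 8

Answer: 8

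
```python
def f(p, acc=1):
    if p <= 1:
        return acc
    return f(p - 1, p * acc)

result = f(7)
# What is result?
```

Accumulator trace (n, acc): (7, 1) -> (6, 7) -> (5, 42) -> (4, 210) -> (3, 840) -> (2, 2520) -> (1, 5040) -> return 5040

Answer: 5040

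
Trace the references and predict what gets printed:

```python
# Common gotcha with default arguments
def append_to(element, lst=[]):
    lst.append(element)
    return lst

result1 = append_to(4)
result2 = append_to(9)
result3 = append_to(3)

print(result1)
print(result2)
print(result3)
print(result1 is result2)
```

Key concept: mutable default argument gotcha.
Step by step:
`result1 = append_to(4)` → result1 = [4]
`result2 = append_to(9)` → result1 = [4, 9] (same object as result2); result2 = [4, 9] (same object as result1)
`result3 = append_to(3)` → result1 = [4, 9, 3] (same object as result2, result3); result2 = [4, 9, 3] (same object as result1, result3); result3 = [4, 9, 3] (same object as result1, result2)
`print(result1)` → prints [4, 9, 3]
`print(result2)` → prints [4, 9, 3]
`print(result3)` → prints [4, 9, 3]
`print(result1 is result2)` → prints True

Answer:
[4, 9, 3]
[4, 9, 3]
[4, 9, 3]
True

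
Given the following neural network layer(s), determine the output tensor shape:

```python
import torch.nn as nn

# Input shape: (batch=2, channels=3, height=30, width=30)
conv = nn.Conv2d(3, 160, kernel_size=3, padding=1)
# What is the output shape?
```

Input: (2, 3, 30, 30) -> Output: (2, 160, 30, 30)

Answer: (2, 160, 30, 30)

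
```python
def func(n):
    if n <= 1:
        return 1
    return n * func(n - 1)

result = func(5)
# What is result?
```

func(5) = 5 * 4 * 3 * 2 * 1 = 120

Answer: 120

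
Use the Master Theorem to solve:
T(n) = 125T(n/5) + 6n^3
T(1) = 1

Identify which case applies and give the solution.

a=125, b=5, f(n)=6n^3. log_5(125) = 3. Since c=3 = 3, Case 2 applies: T(n) = Θ(n^log_b(a) · log n) = O(n^3 log n).

Answer: O(n^3 log n) - Case 2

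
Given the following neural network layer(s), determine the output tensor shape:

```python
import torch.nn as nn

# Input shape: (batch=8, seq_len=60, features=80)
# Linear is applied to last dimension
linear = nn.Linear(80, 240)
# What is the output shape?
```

Input: (8, 60, 80) -> Output: (8, 60, 240)

Answer: (8, 60, 240)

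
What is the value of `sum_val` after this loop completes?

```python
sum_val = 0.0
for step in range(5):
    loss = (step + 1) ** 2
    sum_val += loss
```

Sum of squared losses 1² + 2² + ... + 5²
`sum_val` takes the values: 0.0 → 1.0 → 5.0 → 14.0 → 30.0 → 55.0

Answer: 55.0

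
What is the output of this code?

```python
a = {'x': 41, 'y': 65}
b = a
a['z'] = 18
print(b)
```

Key concept: dict aliasing.
Step by step:
`a = {'x': 41, 'y': 65}` → a = {'x': 41, 'y': 65}
`b = a` → b = {'x': 41, 'y': 65} (same object as a)
`a['z'] = 18` → a = {'x': 41, 'y': 65, 'z': 18} (same object as b); b = {'x': 41, 'y': 65, 'z': 18} (same object as a)
`print(b)` → prints {'x': 41, 'y': 65, 'z': 18}

Answer: {'x': 41, 'y': 65, 'z': 18}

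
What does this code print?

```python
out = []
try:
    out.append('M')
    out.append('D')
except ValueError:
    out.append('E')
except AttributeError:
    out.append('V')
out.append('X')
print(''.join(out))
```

Execution trace: 'M' (try body) → 'D' (try body, no exception) → 'X' (after the try/except). Output: MDX

Answer: MDX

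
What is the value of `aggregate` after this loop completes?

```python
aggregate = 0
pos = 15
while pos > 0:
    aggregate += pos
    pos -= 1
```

Sum 15 down to 1
`aggregate` takes the values: 0 → 15 → 29 → 42 → 54 → 65 → 75 → 84 → 92 → 99 → 105 → 110 → 114 → 117 → 119 → 120

Answer: 120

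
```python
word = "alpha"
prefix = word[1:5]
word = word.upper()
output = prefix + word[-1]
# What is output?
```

Trace:
`word = "alpha"` → word = 'alpha'
`prefix = word[1:5]` → prefix = 'lpha'
`word = word.upper()` → word = 'ALPHA'
`output = prefix + word[-1]` → output = 'lphaA'
So output = 'lphaA'

Answer: 'lphaA'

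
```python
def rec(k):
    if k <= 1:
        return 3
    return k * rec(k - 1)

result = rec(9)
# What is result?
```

rec(9) = 9 * 8 * 7 * 6 * 5 * 4 * 3 * 2 * 3 = 1088640

Answer: 1088640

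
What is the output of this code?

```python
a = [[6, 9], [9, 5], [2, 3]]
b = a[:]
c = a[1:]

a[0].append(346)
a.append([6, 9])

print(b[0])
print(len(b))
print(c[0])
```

Key concept: slice with nested mutation.
Step by step:
`a = [[6, 9], [9, 5], [2, 3]]` → a = [[6, 9], [9, 5], [2, 3]]
`b = a[:]` → b = [[6, 9], [9, 5], [2, 3]]
`c = a[1:]` → c = [[9, 5], [2, 3]]
`a[0].append(346)` → a = [[6, 9, 346], [9, 5], [2, 3]]; b = [[6, 9, 346], [9, 5], [2, 3]]
`a.append([6, 9])` → a = [[6, 9, 346], [9, 5], [2, 3], [6, 9]]
`print(b[0])` → prints [6, 9, 346]
`print(len(b))` → prints 3
`print(c[0])` → prints [9, 5]

Answer:
[6, 9, 346]
3
[9, 5]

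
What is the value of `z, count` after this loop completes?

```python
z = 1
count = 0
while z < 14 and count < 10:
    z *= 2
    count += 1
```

Double until >= 14 or 10 iterations
`z, count` takes the values: (1, 0) → (2, 0) → (2, 1) → (4, 1) → (4, 2) → (8, 2) → (8, 3) → (16, 3) → (16, 4)

Answer: 16, 4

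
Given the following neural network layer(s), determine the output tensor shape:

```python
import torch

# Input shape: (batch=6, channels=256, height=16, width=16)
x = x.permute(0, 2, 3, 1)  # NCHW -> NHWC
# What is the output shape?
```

Input: (6, 256, 16, 16) -> Output: (6, 16, 16, 256)

Answer: (6, 16, 16, 256)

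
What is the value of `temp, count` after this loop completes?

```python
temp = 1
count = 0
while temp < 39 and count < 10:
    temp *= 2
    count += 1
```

Double until >= 39 or 10 iterations
`temp, count` takes the values: (1, 0) → (2, 0) → (2, 1) → (4, 1) → (4, 2) → (8, 2) → (8, 3) → (16, 3) → (16, 4) → (32, 4) → (32, 5) → (64, 5) → (64, 6)

Answer: 64, 6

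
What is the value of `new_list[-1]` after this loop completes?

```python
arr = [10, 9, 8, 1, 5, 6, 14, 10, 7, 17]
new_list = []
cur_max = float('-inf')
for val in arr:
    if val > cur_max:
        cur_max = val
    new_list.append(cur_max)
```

Running max ends at 17
`new_list` takes the values: [] → [10] → [10, 10] → [10, 10, 10] → [10, 10, 10, 10] → [10, 10, 10, 10, 10] → [10, 10, 10, 10, 10, 10] → [10, 10, 10, 10, 10, 10, 14] → [10, 10, 10, 10, 10, 10, 14, 14] → [10, 10, 10, 10, 10, 10, 14, 14, 14] → [10, 10, 10, 10, 10, 10, 14, 14, 14, 17]
So `new_list[-1]` = 17

Answer: 17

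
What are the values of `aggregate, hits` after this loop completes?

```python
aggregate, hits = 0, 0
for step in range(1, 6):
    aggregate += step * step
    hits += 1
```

Sum of squares and count
`aggregate, hits` takes the values: (0, 0) → (1, 0) → (1, 1) → (5, 1) → (5, 2) → (14, 2) → (14, 3) → (30, 3) → (30, 4) → (55, 4) → (55, 5)

Answer: 55, 5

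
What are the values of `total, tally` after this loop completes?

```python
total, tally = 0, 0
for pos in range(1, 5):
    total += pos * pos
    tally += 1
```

Sum of squares and count
`total, tally` takes the values: (0, 0) → (1, 0) → (1, 1) → (5, 1) → (5, 2) → (14, 2) → (14, 3) → (30, 3) → (30, 4)

Answer: 30, 4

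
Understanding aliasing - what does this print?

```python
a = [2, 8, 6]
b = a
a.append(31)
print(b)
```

Key concept: basic list aliasing.
Step by step:
`a = [2, 8, 6]` → a = [2, 8, 6]
`b = a` → b = [2, 8, 6] (same object as a)
`a.append(31)` → a = [2, 8, 6, 31] (same object as b); b = [2, 8, 6, 31] (same object as a)
`print(b)` → prints [2, 8, 6, 31]

Answer: [2, 8, 6, 31]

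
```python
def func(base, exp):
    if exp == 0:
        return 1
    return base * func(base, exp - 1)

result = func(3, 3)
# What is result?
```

func(3, 3) = 3 * 3 * 3 = 27

Answer: 27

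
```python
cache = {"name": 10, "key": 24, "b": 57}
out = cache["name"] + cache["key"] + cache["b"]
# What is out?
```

Trace:
`cache = {"name": 10, "key": 24, "b": 57}` → cache = {'name': 10, 'key': 24, 'b': 57}
`out = cache["name"] + cache["key"] + cache["b"]` → out = 91
So out = 91

Answer: 91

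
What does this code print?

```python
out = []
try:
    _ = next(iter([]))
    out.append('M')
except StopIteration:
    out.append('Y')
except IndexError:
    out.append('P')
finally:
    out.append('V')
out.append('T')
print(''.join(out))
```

Execution trace: 'Y' (except StopIteration) → 'V' (finally) → 'T' (after the try/except). Output: YVT

Answer: YVT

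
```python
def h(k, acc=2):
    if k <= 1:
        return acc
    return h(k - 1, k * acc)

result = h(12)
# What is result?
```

Accumulator trace (n, acc): (12, 2) -> (11, 24) -> (10, 264) -> (9, 2640) -> (8, 23760) -> (7, 190080) -> (6, 1330560) -> (5, 7983360) -> (4, 39916800) -> (3, 159667200) -> (2, 479001600) -> (1, 958003200) -> return 958003200

Answer: 958003200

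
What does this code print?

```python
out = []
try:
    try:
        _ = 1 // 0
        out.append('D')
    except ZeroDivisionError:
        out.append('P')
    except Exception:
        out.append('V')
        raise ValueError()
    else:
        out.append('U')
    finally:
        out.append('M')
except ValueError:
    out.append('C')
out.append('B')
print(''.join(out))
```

Execution trace: 'P' (inner except ZeroDivisionError) → 'M' (inner finally) → 'B' (after the try/except). Output: PMB

Answer: PMB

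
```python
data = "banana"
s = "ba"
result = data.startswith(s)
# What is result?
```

Trace:
`data = "banana"` → data = 'banana'
`s = "ba"` → s = 'ba'
`result = data.startswith(s)` → result = True
So result = True

Answer: True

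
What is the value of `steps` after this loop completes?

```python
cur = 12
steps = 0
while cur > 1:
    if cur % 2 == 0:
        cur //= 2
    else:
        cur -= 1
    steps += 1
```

Steps to reduce 12 to 1
`steps` takes the values: 0 → 1 → 2 → 3 → 4

Answer: 4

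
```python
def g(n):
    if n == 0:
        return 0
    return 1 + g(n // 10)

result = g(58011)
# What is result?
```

Count of digits of 58011: 5

Answer: 5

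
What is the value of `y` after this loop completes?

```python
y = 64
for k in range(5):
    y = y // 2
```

Halve 5 times: 64 // 2^5 = 2
`y` takes the values: 64 → 32 → 16 → 8 → 4 → 2

Answer: 2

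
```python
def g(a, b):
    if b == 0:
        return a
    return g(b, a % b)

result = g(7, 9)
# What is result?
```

g(7, 9) -> g(9, 7) -> g(7, 2) -> g(2, 1) -> g(1, 0) -> 1

Answer: 1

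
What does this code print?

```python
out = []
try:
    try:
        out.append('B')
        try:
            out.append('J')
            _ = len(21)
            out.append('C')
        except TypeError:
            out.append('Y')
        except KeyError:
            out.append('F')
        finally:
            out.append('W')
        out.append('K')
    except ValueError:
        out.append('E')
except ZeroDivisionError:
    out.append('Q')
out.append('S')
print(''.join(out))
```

Execution trace: 'B' (try body) → 'J' (inner try body) → 'Y' (inner except TypeError) → 'W' (inner finally) → 'K' (try body, no exception) → 'S' (after the try/except). Output: BJYWKS

Answer: BJYWKS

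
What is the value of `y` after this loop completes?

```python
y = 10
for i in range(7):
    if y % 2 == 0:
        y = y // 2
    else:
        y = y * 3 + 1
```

Collatz-style transformation from 10
`y` takes the values: 10 → 5 → 16 → 8 → 4 → 2 → 1 → 4

Answer: 4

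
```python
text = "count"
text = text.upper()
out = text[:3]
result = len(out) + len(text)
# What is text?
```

Trace:
`text = "count"` → text = 'count'
`text = text.upper()` → text = 'COUNT'
`out = text[:3]` → out = 'COU'
`result = len(out) + len(text)` → result = 8
So text = 'COUNT'

Answer: 'COUNT'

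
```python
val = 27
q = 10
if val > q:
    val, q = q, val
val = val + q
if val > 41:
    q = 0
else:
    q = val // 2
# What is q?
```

Trace:
`val = 27` → val = 27
`q = 10` → q = 10
`if val > q: ...` → val > q is True → val = 10; q = 27
`val = val + q` → val = 37
`if val > 41: ...` → val > 41 is False, take else branch → q = 18
So q = 18

Answer: 18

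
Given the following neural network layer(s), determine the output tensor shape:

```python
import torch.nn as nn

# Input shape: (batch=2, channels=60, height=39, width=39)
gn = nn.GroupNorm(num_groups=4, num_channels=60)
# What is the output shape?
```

Input: (2, 60, 39, 39) -> Output: (2, 60, 39, 39)

Answer: (2, 60, 39, 39)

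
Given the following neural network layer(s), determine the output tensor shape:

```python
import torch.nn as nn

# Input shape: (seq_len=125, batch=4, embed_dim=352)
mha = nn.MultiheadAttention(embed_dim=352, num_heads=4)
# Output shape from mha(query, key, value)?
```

Input: (125, 4, 352) -> Output: (125, 4, 352)

Answer: (125, 4, 352)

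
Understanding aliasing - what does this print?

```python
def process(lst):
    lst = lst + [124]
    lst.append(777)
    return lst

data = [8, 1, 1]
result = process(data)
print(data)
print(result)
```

Key concept: rebinding parameter vs mutation.
Step by step:
`data = [8, 1, 1]` → data = [8, 1, 1]
`result = process(data)` → result = [8, 1, 1, 124, 777]
`print(data)` → prints [8, 1, 1]
`print(result)` → prints [8, 1, 1, 124, 777]

Answer:
[8, 1, 1]
[8, 1, 1, 124, 777]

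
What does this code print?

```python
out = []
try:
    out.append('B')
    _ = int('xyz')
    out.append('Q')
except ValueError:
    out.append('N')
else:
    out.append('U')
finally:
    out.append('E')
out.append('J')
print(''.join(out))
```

Execution trace: 'B' (try body) → 'N' (except ValueError) → 'E' (finally) → 'J' (after the try/except). Output: BNEJ

Answer: BNEJ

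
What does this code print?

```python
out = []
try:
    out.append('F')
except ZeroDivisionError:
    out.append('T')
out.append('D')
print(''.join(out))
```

Execution trace: 'F' (try body, no exception) → 'D' (after the try/except). Output: FD

Answer: FD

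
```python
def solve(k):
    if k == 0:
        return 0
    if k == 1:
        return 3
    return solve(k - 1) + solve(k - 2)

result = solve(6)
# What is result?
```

Build up from base cases: solve(0)=0, solve(1)=3, solve(2)=3, solve(3)=6, solve(4)=9, solve(5)=15, solve(6)=24

Answer: 24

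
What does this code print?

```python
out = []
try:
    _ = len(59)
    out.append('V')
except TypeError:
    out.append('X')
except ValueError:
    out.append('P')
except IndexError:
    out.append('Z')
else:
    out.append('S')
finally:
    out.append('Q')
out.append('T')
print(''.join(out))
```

Execution trace: 'X' (except TypeError) → 'Q' (finally) → 'T' (after the try/except). Output: XQT

Answer: XQT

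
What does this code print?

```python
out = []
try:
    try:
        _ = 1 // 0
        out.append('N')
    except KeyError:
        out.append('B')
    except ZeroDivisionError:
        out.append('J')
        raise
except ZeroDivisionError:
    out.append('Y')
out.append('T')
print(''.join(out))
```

Execution trace: 'J' (inner except ZeroDivisionError) → 'Y' (outer except ZeroDivisionError) → 'T' (after the try/except). Output: JYT

Answer: JYT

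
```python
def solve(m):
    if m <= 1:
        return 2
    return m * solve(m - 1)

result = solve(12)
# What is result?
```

solve(12) = 12 * 11 * 10 * 9 * 8 * 7 * 6 * 5 * 4 * 3 * 2 * 2 = 958003200

Answer: 958003200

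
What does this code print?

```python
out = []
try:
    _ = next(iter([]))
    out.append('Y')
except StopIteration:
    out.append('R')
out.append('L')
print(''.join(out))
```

Execution trace: 'R' (except StopIteration) → 'L' (after the try/except). Output: RL

Answer: RL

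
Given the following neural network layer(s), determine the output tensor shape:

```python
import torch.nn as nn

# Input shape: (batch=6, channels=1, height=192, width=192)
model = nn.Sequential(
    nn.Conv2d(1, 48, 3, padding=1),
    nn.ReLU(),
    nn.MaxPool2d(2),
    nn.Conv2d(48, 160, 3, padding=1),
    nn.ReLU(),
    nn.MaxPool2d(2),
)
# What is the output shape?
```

Input: (6, 1, 192, 192) -> after first Conv2d: (6, 48, 192, 192) -> after first MaxPool2d: (6, 48, 96, 96) -> after second Conv2d: (6, 160, 96, 96) -> Output: (6, 160, 48, 48)

Answer: (6, 160, 48, 48)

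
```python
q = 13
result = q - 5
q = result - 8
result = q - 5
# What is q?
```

Trace:
`q = 13` → q = 13
`result = q - 5` → result = 8
`q = result - 8` → q = 0
`result = q - 5` → result = -5
So q = 0

Answer: 0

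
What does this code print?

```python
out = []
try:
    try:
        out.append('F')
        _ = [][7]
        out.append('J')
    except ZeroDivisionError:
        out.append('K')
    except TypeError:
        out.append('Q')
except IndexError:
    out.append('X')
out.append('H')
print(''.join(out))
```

Execution trace: 'F' (inner try body) → 'X' (outer except IndexError) → 'H' (after the try/except). Output: FXH

Answer: FXH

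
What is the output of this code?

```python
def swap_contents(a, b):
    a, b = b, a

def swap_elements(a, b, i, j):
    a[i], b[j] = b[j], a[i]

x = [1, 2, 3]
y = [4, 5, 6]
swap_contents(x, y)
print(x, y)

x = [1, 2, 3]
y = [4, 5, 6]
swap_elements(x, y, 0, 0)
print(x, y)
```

Key concept: parameter rebinding vs mutation.
Step by step:
`x = [1, 2, 3]` → x = [1, 2, 3]
`y = [4, 5, 6]` → y = [4, 5, 6]
`swap_contents(x, y)` → no visible change to tracked variables
`print(x, y)` → prints [1, 2, 3] [4, 5, 6]
`x = [1, 2, 3]` → x = [1, 2, 3]
`y = [4, 5, 6]` → y = [4, 5, 6]
`swap_elements(x, y, 0, 0)` → x = [4, 2, 3]; y = [1, 5, 6]
`print(x, y)` → prints [4, 2, 3] [1, 5, 6]

Answer:
[1, 2, 3] [4, 5, 6]
[4, 2, 3] [1, 5, 6]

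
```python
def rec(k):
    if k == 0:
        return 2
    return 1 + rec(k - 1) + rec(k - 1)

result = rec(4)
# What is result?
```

rec(k) = 1 + 2·rec(k-1), rec(0)=2. Closed form: (2+1)·2^4 - 1 = 47.

Answer: 47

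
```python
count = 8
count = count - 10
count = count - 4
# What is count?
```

Trace:
`count = 8` → count = 8
`count = count - 10` → count = -2
`count = count - 4` → count = -6
So count = -6

Answer: -6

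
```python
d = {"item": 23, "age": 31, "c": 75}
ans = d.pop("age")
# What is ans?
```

Trace:
`d = {"item": 23, "age": 31, "c": 75}` → d = {'item': 23, 'age': 31, 'c': 75}
`ans = d.pop("age")` → d = {'item': 23, 'c': 75}; ans = 31
So ans = 31

Answer: 31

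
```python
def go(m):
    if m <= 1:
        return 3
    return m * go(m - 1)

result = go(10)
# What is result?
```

go(10) = 10 * 9 * 8 * 7 * 6 * 5 * 4 * 3 * 2 * 3 = 10886400

Answer: 10886400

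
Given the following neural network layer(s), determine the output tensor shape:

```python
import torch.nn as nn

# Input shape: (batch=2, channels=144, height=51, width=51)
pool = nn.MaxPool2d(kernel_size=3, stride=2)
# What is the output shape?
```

Input: (2, 144, 51, 51) -> Output: (2, 144, 25, 25)

Answer: (2, 144, 25, 25)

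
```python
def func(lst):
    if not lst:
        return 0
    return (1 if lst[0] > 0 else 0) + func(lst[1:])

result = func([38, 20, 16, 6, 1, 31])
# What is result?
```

Count of positive elements in [38, 20, 16, 6, 1, 31] = 6

Answer: 6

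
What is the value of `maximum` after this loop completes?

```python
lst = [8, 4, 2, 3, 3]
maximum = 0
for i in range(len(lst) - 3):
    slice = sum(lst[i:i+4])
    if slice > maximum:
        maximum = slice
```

Max sum of 4-element window in [8, 4, 2, 3, 3]
`maximum` takes the values: 0 → 17

Answer: 17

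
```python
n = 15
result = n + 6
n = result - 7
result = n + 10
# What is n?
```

Trace:
`n = 15` → n = 15
`result = n + 6` → result = 21
`n = result - 7` → n = 14
`result = n + 10` → result = 24
So n = 14

Answer: 14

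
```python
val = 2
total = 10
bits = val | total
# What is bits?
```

Trace:
`val = 2` → val = 2
`total = 10` → total = 10
`bits = val | total` → bits = 10
So bits = 10

Answer: 10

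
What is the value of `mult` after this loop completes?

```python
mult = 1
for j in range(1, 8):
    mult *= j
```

7! = 5040
`mult` takes the values: 1 → 2 → 6 → 24 → 120 → 720 → 5040

Answer: 5040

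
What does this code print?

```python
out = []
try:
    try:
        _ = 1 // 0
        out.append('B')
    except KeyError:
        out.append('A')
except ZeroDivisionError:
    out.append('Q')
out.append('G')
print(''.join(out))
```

Execution trace: 'Q' (outer except ZeroDivisionError) → 'G' (after the try/except). Output: QG

Answer: QG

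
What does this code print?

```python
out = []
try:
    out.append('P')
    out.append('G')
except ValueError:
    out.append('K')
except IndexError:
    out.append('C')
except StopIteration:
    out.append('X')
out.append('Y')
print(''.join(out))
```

Execution trace: 'P' (try body) → 'G' (try body, no exception) → 'Y' (after the try/except). Output: PGY

Answer: PGY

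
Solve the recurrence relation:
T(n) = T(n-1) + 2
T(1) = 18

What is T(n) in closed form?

Unrolling: T(n) = T(1) + 2·(n-1) = 18 + 2(n-1) = 2n + 16.

Answer: T(n) = 2n + 16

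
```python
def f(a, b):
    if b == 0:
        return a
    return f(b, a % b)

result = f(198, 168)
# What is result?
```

f(198, 168) -> f(168, 30) -> f(30, 18) -> f(18, 12) -> f(12, 6) -> f(6, 0) -> 6

Answer: 6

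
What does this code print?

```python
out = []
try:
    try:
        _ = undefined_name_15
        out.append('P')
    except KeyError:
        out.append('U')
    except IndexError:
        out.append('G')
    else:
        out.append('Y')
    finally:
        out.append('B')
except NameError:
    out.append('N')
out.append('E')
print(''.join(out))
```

Execution trace: 'B' (finally) → 'N' (outer except NameError) → 'E' (after the try/except). Output: BNE

Answer: BNE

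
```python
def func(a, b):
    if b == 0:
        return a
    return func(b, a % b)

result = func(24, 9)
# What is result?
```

func(24, 9) -> func(9, 6) -> func(6, 3) -> func(3, 0) -> 3

Answer: 3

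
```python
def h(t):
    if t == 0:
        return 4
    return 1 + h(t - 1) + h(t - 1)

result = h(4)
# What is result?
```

h(t) = 1 + 2·h(t-1), h(0)=4. Closed form: (4+1)·2^4 - 1 = 79.

Answer: 79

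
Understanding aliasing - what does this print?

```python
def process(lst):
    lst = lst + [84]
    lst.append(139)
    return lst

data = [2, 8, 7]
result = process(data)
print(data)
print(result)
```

Key concept: rebinding parameter vs mutation.
Step by step:
`data = [2, 8, 7]` → data = [2, 8, 7]
`result = process(data)` → result = [2, 8, 7, 84, 139]
`print(data)` → prints [2, 8, 7]
`print(result)` → prints [2, 8, 7, 84, 139]

Answer:
[2, 8, 7]
[2, 8, 7, 84, 139]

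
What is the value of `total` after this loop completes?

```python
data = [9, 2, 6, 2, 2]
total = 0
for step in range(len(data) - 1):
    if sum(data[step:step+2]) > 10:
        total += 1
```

Count windows with sum > 10
`total` takes the values: 0 → 1

Answer: 1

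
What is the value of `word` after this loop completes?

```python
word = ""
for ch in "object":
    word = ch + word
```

Reverse 'object'
`word` takes the values: "" → "o" → "bo" → "jbo" → "ejbo" → "cejbo" → "tcejbo"

Answer: "tcejbo"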